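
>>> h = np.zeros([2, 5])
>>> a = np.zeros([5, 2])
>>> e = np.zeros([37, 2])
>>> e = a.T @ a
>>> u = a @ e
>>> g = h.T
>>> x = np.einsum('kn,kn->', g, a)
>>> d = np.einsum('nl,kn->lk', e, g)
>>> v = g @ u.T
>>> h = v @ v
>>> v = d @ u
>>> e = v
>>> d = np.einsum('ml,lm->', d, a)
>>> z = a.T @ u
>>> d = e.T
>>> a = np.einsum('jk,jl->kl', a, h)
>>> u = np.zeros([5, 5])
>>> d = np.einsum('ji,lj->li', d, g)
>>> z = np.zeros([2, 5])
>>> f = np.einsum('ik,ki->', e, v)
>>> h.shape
(5, 5)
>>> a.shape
(2, 5)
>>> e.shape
(2, 2)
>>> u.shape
(5, 5)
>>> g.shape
(5, 2)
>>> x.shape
()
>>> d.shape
(5, 2)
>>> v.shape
(2, 2)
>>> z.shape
(2, 5)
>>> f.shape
()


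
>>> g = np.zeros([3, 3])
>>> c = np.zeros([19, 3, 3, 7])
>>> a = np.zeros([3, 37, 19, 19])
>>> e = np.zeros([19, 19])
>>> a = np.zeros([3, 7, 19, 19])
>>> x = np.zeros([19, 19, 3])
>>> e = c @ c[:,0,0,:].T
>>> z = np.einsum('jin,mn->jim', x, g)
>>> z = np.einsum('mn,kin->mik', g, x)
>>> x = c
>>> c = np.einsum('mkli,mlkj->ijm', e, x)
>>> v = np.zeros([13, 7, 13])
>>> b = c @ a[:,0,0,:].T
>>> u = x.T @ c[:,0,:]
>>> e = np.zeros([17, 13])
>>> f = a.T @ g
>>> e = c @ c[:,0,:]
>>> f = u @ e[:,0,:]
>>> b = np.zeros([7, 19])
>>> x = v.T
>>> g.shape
(3, 3)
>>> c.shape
(19, 7, 19)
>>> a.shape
(3, 7, 19, 19)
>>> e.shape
(19, 7, 19)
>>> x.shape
(13, 7, 13)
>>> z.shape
(3, 19, 19)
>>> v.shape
(13, 7, 13)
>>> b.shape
(7, 19)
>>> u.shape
(7, 3, 3, 19)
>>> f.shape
(7, 3, 3, 19)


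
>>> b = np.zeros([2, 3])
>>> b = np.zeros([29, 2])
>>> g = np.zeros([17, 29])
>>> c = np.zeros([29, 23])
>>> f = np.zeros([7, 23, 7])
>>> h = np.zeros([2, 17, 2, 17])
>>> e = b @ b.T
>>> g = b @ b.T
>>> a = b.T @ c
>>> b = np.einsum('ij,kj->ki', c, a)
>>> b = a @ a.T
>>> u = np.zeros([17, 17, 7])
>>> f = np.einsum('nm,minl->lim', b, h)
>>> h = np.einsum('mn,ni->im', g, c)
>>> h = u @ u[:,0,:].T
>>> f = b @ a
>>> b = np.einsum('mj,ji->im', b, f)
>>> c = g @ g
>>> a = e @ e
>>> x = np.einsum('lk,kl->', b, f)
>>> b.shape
(23, 2)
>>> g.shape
(29, 29)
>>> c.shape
(29, 29)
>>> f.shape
(2, 23)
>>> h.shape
(17, 17, 17)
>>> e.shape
(29, 29)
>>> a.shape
(29, 29)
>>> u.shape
(17, 17, 7)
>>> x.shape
()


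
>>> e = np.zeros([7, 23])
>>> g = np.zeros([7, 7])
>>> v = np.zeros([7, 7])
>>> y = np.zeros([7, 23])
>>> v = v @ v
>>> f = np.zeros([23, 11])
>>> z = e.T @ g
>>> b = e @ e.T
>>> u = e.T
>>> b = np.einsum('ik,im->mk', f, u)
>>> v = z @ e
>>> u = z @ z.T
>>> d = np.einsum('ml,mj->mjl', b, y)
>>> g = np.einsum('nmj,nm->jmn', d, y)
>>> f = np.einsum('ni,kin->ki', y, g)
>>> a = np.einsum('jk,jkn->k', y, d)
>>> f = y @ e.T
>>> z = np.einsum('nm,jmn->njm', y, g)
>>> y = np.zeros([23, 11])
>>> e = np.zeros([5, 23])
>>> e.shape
(5, 23)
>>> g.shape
(11, 23, 7)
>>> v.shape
(23, 23)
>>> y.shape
(23, 11)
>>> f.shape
(7, 7)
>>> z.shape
(7, 11, 23)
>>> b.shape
(7, 11)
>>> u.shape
(23, 23)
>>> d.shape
(7, 23, 11)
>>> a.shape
(23,)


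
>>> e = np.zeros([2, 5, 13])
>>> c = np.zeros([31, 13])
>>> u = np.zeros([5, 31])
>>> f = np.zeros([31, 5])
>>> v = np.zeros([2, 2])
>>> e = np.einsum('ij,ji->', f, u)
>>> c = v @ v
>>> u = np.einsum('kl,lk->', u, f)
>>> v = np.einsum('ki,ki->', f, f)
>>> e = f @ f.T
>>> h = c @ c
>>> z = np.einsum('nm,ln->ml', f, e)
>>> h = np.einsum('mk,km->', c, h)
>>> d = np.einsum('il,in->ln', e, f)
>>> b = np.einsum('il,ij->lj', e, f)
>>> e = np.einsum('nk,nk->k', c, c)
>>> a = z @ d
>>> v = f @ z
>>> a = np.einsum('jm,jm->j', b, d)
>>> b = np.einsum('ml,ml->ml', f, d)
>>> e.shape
(2,)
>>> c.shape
(2, 2)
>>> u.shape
()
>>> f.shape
(31, 5)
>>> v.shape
(31, 31)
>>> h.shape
()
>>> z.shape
(5, 31)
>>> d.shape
(31, 5)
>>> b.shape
(31, 5)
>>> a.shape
(31,)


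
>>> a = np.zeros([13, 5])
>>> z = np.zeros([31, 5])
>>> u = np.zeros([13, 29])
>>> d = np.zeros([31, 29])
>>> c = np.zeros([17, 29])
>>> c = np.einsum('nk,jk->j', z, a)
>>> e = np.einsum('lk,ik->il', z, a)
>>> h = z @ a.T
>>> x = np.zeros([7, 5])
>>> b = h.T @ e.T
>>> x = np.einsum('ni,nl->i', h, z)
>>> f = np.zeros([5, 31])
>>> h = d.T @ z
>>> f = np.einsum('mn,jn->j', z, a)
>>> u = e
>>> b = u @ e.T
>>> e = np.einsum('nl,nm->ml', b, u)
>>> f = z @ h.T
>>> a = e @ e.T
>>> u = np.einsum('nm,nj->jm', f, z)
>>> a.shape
(31, 31)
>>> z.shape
(31, 5)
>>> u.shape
(5, 29)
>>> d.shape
(31, 29)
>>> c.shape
(13,)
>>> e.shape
(31, 13)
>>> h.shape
(29, 5)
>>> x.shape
(13,)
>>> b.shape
(13, 13)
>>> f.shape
(31, 29)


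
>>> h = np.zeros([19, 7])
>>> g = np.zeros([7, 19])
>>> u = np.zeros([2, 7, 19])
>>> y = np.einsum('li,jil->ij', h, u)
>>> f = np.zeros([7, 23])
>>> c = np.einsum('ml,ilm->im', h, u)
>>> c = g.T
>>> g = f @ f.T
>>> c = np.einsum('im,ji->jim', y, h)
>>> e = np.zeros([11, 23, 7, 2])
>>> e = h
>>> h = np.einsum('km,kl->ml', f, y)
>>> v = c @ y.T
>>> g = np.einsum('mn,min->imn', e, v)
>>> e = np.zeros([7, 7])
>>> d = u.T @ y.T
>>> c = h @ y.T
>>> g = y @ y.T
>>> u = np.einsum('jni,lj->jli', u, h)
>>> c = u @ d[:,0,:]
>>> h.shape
(23, 2)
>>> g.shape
(7, 7)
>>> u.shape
(2, 23, 19)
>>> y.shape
(7, 2)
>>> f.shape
(7, 23)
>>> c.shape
(2, 23, 7)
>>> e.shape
(7, 7)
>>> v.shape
(19, 7, 7)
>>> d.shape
(19, 7, 7)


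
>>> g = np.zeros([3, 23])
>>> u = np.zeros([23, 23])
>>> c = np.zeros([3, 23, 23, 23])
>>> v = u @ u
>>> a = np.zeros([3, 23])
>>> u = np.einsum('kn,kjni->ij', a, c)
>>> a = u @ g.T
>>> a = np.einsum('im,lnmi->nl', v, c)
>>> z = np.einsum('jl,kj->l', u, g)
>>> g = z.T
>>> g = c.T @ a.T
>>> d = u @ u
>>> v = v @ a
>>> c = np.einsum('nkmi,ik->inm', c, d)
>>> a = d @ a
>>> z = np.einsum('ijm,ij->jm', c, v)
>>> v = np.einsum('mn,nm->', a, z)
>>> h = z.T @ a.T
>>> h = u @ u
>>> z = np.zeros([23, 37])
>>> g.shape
(23, 23, 23, 23)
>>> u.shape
(23, 23)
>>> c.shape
(23, 3, 23)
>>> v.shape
()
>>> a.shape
(23, 3)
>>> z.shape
(23, 37)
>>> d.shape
(23, 23)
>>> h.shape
(23, 23)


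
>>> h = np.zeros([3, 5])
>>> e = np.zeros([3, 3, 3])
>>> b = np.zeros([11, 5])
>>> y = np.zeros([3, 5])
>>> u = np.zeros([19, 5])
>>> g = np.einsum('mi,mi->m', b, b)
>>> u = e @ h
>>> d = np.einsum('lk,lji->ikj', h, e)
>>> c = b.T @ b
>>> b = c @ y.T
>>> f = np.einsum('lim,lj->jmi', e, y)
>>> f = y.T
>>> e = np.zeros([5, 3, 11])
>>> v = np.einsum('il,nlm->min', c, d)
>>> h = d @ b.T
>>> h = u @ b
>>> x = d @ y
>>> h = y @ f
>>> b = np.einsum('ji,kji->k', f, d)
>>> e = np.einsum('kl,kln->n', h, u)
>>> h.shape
(3, 3)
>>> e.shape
(5,)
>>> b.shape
(3,)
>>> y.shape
(3, 5)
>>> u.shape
(3, 3, 5)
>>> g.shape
(11,)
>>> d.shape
(3, 5, 3)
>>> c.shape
(5, 5)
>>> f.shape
(5, 3)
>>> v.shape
(3, 5, 3)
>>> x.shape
(3, 5, 5)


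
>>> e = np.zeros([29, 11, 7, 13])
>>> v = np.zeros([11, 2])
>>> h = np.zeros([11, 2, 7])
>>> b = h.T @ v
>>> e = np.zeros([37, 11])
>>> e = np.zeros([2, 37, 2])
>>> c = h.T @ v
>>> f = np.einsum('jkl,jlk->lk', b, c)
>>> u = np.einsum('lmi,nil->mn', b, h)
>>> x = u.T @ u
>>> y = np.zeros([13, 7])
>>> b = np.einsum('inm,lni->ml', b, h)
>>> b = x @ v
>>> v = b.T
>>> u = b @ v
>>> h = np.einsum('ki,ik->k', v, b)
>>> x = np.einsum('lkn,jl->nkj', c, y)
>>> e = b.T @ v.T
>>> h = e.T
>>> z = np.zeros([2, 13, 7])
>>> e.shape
(2, 2)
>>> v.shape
(2, 11)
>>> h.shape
(2, 2)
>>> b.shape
(11, 2)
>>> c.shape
(7, 2, 2)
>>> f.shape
(2, 2)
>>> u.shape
(11, 11)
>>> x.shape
(2, 2, 13)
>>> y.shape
(13, 7)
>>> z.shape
(2, 13, 7)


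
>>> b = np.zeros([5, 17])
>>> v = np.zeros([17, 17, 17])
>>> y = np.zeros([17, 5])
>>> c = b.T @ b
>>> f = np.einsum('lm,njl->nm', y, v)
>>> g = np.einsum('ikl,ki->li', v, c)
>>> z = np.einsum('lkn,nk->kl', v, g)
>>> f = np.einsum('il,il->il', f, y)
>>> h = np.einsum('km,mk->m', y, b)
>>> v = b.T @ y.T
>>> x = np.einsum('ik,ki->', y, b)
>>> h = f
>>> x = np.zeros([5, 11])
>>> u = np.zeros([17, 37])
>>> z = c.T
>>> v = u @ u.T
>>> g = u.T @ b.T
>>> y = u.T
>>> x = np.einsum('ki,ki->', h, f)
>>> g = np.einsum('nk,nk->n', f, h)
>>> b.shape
(5, 17)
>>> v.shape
(17, 17)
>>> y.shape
(37, 17)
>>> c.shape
(17, 17)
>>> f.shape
(17, 5)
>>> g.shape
(17,)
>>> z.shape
(17, 17)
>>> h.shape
(17, 5)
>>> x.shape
()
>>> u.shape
(17, 37)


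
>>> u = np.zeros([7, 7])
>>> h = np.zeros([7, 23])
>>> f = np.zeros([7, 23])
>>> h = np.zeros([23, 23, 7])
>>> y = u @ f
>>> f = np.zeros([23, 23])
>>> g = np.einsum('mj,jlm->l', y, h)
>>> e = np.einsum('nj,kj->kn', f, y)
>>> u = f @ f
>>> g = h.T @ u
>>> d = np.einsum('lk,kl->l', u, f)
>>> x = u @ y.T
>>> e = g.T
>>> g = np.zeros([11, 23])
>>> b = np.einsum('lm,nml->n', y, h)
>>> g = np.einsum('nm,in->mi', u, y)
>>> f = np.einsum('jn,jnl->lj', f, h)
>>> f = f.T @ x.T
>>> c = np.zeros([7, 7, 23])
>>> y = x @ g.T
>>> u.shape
(23, 23)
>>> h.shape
(23, 23, 7)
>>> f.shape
(23, 23)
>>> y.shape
(23, 23)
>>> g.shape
(23, 7)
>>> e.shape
(23, 23, 7)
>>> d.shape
(23,)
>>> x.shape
(23, 7)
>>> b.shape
(23,)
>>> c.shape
(7, 7, 23)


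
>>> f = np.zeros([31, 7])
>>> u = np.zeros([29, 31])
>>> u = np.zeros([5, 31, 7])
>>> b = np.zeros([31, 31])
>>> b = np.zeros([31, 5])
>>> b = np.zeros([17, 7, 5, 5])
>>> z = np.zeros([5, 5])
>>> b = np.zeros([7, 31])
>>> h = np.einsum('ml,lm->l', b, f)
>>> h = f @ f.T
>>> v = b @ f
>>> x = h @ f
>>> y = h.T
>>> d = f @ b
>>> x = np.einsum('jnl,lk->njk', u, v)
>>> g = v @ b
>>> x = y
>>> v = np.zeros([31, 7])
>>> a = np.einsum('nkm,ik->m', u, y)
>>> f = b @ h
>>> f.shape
(7, 31)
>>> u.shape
(5, 31, 7)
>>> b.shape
(7, 31)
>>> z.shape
(5, 5)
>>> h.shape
(31, 31)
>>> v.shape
(31, 7)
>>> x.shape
(31, 31)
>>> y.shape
(31, 31)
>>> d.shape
(31, 31)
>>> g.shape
(7, 31)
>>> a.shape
(7,)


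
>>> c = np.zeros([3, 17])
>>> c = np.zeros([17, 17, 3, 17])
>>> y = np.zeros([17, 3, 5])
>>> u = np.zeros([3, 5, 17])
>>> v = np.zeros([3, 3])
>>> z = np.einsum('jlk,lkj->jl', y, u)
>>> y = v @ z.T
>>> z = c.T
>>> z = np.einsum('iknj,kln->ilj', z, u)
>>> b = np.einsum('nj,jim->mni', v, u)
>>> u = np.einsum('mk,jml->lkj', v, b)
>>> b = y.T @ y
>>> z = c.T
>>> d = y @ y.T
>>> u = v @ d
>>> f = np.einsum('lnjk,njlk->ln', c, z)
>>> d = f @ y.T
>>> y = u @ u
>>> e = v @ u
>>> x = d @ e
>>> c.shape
(17, 17, 3, 17)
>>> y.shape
(3, 3)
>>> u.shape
(3, 3)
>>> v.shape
(3, 3)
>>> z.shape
(17, 3, 17, 17)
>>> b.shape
(17, 17)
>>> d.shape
(17, 3)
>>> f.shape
(17, 17)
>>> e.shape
(3, 3)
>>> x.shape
(17, 3)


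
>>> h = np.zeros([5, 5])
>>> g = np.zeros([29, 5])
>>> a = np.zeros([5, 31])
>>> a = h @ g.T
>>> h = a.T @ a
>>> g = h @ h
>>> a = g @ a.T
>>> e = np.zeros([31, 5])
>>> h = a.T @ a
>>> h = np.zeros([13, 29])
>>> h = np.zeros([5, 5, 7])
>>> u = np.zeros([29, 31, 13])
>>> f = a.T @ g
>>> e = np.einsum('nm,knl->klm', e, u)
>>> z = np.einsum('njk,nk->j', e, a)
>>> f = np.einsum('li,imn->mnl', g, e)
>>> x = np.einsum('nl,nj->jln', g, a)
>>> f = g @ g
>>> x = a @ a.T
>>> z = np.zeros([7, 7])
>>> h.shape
(5, 5, 7)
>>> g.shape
(29, 29)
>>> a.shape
(29, 5)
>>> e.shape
(29, 13, 5)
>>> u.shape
(29, 31, 13)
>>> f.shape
(29, 29)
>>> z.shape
(7, 7)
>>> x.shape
(29, 29)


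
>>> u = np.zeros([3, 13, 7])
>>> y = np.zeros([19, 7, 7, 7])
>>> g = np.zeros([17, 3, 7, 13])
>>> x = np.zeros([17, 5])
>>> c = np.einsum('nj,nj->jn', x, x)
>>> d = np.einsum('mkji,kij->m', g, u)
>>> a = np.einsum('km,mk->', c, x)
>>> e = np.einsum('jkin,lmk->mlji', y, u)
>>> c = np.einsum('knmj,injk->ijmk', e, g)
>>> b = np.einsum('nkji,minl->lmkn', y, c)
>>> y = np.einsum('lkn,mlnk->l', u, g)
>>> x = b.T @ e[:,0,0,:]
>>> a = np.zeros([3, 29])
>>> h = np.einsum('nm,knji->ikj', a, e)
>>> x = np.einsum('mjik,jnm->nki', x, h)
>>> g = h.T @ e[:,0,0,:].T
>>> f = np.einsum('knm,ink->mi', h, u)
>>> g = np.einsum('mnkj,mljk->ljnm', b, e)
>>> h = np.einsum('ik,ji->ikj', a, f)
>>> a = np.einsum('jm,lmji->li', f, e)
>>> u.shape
(3, 13, 7)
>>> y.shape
(3,)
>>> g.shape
(3, 19, 17, 13)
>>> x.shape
(13, 7, 17)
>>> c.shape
(17, 7, 19, 13)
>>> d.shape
(17,)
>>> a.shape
(13, 7)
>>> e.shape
(13, 3, 19, 7)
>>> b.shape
(13, 17, 7, 19)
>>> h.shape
(3, 29, 19)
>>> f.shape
(19, 3)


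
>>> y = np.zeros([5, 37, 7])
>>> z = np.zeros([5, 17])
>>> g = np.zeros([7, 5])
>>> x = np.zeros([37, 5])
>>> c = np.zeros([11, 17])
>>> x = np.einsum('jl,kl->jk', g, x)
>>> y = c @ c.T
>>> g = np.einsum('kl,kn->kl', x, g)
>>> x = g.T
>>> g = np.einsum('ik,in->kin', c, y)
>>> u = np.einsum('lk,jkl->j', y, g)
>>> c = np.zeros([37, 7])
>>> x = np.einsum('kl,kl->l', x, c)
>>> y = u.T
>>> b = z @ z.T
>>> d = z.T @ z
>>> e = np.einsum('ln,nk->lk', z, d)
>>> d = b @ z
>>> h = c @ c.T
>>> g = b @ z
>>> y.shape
(17,)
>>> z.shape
(5, 17)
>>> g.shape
(5, 17)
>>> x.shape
(7,)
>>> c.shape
(37, 7)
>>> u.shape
(17,)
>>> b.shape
(5, 5)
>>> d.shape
(5, 17)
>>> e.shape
(5, 17)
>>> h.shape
(37, 37)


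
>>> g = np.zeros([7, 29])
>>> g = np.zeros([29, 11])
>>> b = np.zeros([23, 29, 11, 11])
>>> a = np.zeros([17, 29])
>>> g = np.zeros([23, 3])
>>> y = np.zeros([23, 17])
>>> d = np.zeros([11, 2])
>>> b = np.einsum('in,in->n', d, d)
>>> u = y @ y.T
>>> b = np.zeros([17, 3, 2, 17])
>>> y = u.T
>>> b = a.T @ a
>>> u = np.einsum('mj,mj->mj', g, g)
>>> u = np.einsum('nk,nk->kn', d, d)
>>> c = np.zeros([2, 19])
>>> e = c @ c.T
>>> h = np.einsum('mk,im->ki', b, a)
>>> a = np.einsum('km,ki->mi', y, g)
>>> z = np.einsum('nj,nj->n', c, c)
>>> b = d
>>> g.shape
(23, 3)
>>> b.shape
(11, 2)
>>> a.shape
(23, 3)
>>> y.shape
(23, 23)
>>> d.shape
(11, 2)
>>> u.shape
(2, 11)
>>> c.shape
(2, 19)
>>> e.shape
(2, 2)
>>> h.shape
(29, 17)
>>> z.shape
(2,)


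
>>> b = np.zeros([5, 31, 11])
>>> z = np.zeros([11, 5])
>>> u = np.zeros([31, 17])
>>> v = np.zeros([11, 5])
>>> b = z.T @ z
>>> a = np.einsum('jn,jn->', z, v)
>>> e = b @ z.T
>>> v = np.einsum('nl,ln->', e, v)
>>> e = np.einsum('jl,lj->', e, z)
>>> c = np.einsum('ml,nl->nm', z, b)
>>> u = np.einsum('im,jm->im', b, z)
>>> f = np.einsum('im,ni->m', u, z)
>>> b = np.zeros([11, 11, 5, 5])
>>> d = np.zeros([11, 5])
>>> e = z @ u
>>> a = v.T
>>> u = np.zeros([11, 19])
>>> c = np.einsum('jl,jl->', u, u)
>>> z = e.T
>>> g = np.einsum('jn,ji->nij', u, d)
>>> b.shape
(11, 11, 5, 5)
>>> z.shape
(5, 11)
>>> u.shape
(11, 19)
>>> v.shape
()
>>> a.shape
()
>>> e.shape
(11, 5)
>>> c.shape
()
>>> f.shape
(5,)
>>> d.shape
(11, 5)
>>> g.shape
(19, 5, 11)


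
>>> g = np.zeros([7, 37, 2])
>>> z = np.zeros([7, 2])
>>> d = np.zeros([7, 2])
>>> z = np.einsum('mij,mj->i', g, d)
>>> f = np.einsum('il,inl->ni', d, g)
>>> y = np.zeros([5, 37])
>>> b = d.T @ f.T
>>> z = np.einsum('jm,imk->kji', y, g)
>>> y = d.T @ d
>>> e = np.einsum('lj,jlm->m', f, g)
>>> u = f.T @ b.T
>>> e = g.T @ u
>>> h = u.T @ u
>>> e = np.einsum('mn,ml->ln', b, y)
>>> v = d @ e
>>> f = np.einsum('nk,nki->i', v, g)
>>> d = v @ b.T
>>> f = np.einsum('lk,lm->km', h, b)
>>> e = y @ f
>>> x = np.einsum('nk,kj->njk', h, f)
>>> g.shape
(7, 37, 2)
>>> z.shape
(2, 5, 7)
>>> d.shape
(7, 2)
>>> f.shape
(2, 37)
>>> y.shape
(2, 2)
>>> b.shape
(2, 37)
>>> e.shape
(2, 37)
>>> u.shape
(7, 2)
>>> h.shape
(2, 2)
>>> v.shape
(7, 37)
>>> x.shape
(2, 37, 2)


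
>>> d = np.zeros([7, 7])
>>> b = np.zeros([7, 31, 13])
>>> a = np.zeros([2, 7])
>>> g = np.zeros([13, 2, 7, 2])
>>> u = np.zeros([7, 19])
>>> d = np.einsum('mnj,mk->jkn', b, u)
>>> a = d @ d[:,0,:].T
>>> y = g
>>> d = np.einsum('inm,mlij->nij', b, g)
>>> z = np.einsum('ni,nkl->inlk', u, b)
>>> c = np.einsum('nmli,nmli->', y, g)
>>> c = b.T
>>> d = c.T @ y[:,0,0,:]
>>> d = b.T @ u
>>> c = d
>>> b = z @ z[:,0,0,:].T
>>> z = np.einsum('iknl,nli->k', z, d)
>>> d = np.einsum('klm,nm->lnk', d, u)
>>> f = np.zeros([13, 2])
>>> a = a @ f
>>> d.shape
(31, 7, 13)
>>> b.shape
(19, 7, 13, 19)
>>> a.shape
(13, 19, 2)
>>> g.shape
(13, 2, 7, 2)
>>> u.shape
(7, 19)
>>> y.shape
(13, 2, 7, 2)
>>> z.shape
(7,)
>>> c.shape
(13, 31, 19)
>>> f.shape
(13, 2)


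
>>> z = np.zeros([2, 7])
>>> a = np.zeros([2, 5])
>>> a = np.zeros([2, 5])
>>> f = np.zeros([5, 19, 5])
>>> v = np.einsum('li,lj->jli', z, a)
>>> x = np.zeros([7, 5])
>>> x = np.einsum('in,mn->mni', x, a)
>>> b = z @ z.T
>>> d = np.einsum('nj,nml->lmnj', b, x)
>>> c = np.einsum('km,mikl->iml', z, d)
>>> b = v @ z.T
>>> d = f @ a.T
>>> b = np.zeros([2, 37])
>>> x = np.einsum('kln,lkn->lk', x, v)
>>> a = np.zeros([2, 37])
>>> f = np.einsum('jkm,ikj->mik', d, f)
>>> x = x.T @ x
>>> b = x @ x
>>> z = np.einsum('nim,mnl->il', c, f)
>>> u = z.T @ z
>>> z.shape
(7, 19)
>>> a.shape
(2, 37)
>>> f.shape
(2, 5, 19)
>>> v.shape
(5, 2, 7)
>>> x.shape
(2, 2)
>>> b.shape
(2, 2)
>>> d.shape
(5, 19, 2)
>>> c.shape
(5, 7, 2)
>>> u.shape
(19, 19)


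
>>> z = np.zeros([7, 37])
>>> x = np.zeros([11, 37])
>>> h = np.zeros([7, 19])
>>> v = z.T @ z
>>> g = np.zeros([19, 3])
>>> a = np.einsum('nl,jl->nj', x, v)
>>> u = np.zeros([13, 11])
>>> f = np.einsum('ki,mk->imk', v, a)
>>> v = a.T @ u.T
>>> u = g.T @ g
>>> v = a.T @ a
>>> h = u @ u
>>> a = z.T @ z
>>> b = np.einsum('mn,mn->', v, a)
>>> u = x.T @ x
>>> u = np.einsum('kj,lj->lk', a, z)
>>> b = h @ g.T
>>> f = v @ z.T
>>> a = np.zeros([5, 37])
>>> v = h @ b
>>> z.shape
(7, 37)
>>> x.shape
(11, 37)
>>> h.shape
(3, 3)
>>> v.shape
(3, 19)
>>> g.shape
(19, 3)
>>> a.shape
(5, 37)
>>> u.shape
(7, 37)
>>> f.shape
(37, 7)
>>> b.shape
(3, 19)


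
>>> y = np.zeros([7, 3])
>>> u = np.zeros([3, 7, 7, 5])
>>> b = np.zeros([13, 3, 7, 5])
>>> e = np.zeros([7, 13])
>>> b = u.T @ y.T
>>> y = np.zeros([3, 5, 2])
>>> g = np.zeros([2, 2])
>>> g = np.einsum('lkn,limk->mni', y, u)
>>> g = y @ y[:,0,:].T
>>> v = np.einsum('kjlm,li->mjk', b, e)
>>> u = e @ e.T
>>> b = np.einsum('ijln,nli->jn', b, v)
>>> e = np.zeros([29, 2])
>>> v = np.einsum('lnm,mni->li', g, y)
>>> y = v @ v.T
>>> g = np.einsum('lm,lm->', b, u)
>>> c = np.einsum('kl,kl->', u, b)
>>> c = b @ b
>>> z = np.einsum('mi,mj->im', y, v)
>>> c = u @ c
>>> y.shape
(3, 3)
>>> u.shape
(7, 7)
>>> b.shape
(7, 7)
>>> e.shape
(29, 2)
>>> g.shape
()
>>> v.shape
(3, 2)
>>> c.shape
(7, 7)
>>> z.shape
(3, 3)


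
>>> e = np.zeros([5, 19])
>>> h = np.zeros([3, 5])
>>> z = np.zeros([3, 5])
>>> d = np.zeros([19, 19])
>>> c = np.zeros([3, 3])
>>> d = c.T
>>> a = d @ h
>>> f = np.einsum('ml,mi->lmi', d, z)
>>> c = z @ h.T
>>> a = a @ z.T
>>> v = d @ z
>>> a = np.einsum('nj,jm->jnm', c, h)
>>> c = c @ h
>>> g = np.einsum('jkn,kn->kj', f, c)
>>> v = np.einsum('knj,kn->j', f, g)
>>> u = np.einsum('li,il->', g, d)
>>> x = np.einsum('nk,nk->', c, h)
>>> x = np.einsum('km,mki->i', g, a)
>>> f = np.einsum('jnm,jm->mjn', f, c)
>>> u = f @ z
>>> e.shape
(5, 19)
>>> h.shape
(3, 5)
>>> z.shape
(3, 5)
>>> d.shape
(3, 3)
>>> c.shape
(3, 5)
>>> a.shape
(3, 3, 5)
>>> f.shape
(5, 3, 3)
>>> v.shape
(5,)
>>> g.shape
(3, 3)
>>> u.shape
(5, 3, 5)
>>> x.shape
(5,)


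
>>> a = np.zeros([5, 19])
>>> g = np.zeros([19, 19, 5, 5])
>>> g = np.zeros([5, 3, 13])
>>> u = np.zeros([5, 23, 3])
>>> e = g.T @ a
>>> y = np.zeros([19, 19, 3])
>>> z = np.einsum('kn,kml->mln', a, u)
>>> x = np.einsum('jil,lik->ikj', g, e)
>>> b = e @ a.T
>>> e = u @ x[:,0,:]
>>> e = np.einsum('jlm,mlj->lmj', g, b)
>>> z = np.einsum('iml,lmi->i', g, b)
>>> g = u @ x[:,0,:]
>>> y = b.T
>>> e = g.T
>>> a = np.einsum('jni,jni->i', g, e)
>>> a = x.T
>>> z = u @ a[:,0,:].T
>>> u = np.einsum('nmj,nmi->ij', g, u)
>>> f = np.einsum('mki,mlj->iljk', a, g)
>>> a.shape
(5, 19, 3)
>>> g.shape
(5, 23, 5)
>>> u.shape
(3, 5)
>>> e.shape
(5, 23, 5)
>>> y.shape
(5, 3, 13)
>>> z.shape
(5, 23, 5)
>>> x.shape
(3, 19, 5)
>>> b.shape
(13, 3, 5)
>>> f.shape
(3, 23, 5, 19)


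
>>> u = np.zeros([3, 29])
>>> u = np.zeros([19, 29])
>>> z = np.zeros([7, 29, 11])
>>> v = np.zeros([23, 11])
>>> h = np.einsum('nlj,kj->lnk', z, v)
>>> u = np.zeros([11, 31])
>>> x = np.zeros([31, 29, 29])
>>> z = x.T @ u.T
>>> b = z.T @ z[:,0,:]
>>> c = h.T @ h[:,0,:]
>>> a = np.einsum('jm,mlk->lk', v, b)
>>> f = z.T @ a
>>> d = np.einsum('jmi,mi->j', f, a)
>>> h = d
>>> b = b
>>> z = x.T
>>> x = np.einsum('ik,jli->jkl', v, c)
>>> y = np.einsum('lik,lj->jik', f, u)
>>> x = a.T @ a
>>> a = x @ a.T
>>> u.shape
(11, 31)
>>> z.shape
(29, 29, 31)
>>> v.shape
(23, 11)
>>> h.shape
(11,)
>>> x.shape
(11, 11)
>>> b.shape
(11, 29, 11)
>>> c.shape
(23, 7, 23)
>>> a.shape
(11, 29)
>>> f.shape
(11, 29, 11)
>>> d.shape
(11,)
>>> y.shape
(31, 29, 11)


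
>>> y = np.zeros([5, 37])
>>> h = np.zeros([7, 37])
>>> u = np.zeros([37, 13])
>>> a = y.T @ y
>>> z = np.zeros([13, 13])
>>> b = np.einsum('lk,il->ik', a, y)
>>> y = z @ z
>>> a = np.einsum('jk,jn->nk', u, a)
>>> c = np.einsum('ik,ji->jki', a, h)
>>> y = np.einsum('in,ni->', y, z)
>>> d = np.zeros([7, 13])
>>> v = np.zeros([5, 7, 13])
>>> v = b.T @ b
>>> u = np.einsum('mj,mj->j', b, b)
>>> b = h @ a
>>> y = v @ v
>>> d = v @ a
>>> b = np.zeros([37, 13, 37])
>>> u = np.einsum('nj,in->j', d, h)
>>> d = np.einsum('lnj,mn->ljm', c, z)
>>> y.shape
(37, 37)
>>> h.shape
(7, 37)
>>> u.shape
(13,)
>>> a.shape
(37, 13)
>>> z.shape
(13, 13)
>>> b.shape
(37, 13, 37)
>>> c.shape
(7, 13, 37)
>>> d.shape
(7, 37, 13)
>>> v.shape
(37, 37)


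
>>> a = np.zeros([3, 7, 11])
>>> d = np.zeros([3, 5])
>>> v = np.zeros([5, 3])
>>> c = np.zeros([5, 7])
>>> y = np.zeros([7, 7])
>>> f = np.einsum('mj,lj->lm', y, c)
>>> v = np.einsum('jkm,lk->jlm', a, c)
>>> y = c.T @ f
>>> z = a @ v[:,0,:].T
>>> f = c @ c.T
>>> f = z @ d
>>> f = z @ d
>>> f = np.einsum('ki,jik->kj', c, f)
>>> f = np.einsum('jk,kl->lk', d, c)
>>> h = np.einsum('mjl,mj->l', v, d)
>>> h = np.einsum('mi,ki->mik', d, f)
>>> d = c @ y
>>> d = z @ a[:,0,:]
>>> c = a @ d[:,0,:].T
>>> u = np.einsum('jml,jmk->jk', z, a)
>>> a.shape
(3, 7, 11)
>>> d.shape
(3, 7, 11)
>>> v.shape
(3, 5, 11)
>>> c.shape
(3, 7, 3)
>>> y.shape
(7, 7)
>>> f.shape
(7, 5)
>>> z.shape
(3, 7, 3)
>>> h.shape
(3, 5, 7)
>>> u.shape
(3, 11)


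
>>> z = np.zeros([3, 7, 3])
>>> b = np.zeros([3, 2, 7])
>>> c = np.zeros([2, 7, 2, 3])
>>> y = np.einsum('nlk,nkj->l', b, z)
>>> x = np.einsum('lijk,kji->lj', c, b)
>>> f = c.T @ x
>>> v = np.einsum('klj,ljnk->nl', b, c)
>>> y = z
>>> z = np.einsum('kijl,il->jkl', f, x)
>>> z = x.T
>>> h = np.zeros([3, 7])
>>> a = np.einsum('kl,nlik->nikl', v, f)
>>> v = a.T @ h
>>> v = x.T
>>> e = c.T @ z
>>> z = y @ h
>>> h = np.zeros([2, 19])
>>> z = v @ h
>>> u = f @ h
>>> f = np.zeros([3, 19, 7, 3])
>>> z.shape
(2, 19)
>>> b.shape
(3, 2, 7)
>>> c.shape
(2, 7, 2, 3)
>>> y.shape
(3, 7, 3)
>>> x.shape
(2, 2)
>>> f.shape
(3, 19, 7, 3)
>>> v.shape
(2, 2)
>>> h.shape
(2, 19)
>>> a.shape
(3, 7, 2, 2)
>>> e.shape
(3, 2, 7, 2)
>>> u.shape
(3, 2, 7, 19)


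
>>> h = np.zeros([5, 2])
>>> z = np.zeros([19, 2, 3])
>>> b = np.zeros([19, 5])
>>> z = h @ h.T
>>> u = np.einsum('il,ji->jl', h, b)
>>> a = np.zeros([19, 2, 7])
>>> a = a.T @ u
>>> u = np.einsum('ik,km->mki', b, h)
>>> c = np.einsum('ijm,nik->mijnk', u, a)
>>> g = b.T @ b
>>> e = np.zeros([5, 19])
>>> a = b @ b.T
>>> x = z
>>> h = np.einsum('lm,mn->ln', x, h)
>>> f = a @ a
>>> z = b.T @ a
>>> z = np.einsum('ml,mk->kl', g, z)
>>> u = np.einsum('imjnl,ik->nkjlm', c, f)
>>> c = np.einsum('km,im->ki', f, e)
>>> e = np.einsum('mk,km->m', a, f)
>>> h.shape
(5, 2)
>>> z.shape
(19, 5)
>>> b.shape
(19, 5)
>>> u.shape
(7, 19, 5, 2, 2)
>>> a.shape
(19, 19)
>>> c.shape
(19, 5)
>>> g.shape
(5, 5)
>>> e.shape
(19,)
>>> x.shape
(5, 5)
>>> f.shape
(19, 19)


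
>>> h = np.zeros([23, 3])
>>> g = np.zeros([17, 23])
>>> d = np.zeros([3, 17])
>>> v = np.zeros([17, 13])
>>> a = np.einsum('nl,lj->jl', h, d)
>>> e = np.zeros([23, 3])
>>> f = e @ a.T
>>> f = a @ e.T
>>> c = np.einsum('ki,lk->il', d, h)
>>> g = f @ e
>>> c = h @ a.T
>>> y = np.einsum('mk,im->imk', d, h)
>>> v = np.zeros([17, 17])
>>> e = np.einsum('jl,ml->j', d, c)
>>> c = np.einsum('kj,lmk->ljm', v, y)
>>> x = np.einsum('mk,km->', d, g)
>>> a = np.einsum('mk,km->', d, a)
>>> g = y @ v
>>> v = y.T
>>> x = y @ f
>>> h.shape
(23, 3)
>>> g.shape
(23, 3, 17)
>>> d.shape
(3, 17)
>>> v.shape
(17, 3, 23)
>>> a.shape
()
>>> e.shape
(3,)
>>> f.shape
(17, 23)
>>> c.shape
(23, 17, 3)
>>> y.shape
(23, 3, 17)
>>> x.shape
(23, 3, 23)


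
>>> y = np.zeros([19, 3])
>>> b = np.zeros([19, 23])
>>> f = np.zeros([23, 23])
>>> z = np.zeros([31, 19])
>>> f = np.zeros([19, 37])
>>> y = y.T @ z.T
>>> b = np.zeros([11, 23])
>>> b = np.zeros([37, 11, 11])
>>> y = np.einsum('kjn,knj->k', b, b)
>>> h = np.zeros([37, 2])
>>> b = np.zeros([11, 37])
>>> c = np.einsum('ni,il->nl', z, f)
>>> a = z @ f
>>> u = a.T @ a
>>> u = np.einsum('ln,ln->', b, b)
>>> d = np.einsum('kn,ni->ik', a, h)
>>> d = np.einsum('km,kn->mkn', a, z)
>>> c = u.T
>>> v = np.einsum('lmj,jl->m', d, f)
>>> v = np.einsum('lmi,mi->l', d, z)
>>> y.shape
(37,)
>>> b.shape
(11, 37)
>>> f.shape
(19, 37)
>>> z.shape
(31, 19)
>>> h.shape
(37, 2)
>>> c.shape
()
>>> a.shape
(31, 37)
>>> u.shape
()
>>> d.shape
(37, 31, 19)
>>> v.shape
(37,)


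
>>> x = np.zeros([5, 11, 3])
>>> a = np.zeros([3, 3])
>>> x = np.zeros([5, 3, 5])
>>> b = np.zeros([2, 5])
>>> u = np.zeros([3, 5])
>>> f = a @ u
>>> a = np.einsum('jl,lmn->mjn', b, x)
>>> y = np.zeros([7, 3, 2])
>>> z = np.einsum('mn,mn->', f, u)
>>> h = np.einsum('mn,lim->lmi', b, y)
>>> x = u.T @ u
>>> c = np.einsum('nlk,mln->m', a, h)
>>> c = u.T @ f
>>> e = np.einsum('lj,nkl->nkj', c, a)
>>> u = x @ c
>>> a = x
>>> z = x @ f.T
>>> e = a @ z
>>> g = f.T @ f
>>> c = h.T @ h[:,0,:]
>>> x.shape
(5, 5)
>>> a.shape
(5, 5)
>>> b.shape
(2, 5)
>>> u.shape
(5, 5)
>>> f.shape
(3, 5)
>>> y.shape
(7, 3, 2)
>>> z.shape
(5, 3)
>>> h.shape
(7, 2, 3)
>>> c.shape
(3, 2, 3)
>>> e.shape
(5, 3)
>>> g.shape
(5, 5)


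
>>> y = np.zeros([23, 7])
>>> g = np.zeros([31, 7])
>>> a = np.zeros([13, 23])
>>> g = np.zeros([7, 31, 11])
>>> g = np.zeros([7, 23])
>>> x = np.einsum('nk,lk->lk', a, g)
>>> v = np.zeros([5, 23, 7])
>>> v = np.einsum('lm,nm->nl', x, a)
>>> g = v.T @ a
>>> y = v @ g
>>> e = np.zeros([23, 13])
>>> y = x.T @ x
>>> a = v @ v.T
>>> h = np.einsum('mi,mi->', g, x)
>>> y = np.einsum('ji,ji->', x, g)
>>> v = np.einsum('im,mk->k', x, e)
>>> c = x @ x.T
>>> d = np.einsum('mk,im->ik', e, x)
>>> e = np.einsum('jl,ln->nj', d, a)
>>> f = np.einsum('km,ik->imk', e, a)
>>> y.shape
()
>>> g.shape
(7, 23)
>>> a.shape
(13, 13)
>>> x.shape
(7, 23)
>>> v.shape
(13,)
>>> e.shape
(13, 7)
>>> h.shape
()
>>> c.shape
(7, 7)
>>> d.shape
(7, 13)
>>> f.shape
(13, 7, 13)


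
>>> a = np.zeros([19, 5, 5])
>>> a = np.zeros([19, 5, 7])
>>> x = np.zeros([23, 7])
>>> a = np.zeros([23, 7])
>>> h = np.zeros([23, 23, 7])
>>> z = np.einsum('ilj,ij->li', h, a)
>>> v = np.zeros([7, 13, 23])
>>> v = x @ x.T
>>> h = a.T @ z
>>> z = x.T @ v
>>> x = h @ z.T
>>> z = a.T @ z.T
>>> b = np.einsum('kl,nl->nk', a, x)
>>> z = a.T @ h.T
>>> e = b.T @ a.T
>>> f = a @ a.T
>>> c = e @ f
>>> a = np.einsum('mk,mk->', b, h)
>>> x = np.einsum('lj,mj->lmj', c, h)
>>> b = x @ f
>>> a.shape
()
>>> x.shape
(23, 7, 23)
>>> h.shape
(7, 23)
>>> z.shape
(7, 7)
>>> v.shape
(23, 23)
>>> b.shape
(23, 7, 23)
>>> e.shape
(23, 23)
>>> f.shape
(23, 23)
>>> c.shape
(23, 23)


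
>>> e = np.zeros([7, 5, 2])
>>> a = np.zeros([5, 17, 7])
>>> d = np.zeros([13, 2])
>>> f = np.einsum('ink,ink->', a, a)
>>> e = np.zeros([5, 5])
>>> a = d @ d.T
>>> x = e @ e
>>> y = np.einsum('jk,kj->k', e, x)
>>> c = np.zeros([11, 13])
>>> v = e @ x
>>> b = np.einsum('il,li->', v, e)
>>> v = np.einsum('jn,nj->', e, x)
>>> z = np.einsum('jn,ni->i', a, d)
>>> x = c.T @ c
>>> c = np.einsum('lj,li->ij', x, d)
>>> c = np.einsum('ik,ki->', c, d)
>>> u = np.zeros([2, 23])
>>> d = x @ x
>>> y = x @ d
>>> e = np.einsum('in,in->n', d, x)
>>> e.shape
(13,)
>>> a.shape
(13, 13)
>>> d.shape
(13, 13)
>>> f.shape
()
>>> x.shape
(13, 13)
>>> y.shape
(13, 13)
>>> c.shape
()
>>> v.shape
()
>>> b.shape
()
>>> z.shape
(2,)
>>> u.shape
(2, 23)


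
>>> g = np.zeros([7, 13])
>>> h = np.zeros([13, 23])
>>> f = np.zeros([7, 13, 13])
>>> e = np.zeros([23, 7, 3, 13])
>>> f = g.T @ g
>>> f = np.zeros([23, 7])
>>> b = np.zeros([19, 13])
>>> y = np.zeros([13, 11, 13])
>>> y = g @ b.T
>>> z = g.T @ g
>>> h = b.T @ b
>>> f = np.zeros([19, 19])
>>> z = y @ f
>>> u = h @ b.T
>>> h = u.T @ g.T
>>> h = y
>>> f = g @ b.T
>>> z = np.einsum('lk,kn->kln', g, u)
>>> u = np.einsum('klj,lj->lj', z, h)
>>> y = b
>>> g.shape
(7, 13)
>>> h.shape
(7, 19)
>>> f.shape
(7, 19)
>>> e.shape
(23, 7, 3, 13)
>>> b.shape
(19, 13)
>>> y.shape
(19, 13)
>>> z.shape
(13, 7, 19)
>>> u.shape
(7, 19)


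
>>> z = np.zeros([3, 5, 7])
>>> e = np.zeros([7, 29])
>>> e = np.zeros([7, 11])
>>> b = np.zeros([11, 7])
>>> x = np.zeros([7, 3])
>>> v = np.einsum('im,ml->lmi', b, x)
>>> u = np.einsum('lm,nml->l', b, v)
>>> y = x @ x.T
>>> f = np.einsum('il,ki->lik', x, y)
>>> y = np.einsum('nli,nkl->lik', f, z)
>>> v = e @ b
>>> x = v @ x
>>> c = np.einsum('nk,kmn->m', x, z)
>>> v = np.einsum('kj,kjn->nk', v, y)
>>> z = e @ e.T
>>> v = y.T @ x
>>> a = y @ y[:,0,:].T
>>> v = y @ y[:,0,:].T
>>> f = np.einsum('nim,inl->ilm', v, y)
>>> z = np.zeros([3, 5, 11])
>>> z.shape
(3, 5, 11)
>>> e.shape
(7, 11)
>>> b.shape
(11, 7)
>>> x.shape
(7, 3)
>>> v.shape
(7, 7, 7)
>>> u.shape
(11,)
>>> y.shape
(7, 7, 5)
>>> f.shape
(7, 5, 7)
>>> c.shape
(5,)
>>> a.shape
(7, 7, 7)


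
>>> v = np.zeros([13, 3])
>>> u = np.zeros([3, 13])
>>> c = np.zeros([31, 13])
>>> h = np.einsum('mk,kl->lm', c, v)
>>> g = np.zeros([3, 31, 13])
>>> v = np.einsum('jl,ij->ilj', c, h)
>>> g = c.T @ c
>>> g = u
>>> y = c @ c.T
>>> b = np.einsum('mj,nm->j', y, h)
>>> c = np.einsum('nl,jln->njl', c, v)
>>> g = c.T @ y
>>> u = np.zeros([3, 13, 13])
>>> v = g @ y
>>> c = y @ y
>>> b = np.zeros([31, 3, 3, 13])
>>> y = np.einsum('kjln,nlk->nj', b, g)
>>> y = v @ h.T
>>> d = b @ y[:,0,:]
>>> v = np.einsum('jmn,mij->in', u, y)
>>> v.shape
(3, 13)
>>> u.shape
(3, 13, 13)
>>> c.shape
(31, 31)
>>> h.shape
(3, 31)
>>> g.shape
(13, 3, 31)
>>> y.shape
(13, 3, 3)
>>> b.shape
(31, 3, 3, 13)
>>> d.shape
(31, 3, 3, 3)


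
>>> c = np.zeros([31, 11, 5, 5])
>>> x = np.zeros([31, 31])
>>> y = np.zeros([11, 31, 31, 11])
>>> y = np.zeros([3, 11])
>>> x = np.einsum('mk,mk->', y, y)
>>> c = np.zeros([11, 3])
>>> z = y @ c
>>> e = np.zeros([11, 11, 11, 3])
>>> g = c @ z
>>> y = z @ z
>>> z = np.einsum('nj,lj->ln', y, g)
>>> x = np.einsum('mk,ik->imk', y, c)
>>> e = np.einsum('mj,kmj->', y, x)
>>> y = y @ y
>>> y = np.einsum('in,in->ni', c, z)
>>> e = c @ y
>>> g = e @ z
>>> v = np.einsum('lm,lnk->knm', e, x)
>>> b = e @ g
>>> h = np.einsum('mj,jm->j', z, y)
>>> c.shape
(11, 3)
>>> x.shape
(11, 3, 3)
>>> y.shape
(3, 11)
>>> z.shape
(11, 3)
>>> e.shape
(11, 11)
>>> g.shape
(11, 3)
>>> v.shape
(3, 3, 11)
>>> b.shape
(11, 3)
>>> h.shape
(3,)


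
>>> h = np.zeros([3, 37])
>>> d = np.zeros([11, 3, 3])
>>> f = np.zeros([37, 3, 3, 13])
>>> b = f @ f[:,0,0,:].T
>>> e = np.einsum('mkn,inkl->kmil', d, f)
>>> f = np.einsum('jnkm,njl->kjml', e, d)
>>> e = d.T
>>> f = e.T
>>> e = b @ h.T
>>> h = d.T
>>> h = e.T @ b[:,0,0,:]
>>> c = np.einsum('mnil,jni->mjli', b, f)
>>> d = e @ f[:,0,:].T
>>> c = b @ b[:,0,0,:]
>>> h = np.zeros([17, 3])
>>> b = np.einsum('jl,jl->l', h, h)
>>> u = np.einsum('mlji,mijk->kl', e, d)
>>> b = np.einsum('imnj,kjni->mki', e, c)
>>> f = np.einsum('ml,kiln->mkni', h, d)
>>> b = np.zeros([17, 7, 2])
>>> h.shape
(17, 3)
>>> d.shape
(37, 3, 3, 11)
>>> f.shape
(17, 37, 11, 3)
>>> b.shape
(17, 7, 2)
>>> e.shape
(37, 3, 3, 3)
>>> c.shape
(37, 3, 3, 37)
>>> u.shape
(11, 3)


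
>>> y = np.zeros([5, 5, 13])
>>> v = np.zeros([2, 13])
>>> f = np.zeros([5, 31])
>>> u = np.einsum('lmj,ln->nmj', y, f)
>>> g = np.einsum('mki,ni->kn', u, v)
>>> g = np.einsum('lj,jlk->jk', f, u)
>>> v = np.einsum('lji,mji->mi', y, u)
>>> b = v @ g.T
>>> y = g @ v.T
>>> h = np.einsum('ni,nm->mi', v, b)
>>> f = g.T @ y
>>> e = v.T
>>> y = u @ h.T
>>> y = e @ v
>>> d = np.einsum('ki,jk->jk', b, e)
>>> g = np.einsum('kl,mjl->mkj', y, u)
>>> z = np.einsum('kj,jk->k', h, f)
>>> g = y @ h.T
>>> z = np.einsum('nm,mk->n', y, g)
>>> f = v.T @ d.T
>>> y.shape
(13, 13)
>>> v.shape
(31, 13)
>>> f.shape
(13, 13)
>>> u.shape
(31, 5, 13)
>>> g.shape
(13, 31)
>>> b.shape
(31, 31)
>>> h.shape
(31, 13)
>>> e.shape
(13, 31)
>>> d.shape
(13, 31)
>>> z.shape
(13,)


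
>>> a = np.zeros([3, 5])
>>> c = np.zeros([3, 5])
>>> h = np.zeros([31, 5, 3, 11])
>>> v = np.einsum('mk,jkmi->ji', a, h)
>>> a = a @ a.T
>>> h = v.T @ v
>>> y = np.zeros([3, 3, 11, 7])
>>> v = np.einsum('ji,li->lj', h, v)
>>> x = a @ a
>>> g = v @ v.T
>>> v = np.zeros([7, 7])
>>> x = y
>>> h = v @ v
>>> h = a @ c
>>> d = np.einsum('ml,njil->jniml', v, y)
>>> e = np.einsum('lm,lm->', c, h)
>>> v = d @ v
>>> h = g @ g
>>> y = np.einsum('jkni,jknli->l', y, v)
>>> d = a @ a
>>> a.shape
(3, 3)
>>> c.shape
(3, 5)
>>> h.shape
(31, 31)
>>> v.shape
(3, 3, 11, 7, 7)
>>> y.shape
(7,)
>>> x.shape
(3, 3, 11, 7)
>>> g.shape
(31, 31)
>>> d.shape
(3, 3)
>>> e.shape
()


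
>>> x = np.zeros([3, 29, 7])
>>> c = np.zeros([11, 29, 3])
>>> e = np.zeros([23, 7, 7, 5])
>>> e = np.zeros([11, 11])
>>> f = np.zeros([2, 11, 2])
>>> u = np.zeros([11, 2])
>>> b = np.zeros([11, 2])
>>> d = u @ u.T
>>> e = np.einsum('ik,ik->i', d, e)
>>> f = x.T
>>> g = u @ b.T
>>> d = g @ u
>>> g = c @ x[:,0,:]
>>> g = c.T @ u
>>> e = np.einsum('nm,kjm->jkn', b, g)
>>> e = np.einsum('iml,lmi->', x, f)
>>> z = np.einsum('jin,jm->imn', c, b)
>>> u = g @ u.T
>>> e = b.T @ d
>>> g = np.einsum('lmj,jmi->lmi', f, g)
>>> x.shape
(3, 29, 7)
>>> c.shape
(11, 29, 3)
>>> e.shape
(2, 2)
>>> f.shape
(7, 29, 3)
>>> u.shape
(3, 29, 11)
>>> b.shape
(11, 2)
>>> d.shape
(11, 2)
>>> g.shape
(7, 29, 2)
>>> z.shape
(29, 2, 3)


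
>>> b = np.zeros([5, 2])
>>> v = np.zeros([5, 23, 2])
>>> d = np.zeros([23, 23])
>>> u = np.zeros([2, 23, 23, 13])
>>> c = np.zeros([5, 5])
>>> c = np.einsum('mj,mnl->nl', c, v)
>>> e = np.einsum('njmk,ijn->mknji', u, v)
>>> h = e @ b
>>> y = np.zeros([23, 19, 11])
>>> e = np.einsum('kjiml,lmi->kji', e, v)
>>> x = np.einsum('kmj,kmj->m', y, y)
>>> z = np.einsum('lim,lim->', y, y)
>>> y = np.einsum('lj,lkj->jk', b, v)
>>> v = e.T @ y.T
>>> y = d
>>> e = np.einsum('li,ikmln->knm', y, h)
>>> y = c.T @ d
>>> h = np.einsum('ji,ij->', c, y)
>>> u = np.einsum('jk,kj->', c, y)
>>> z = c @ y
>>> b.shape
(5, 2)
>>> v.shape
(2, 13, 2)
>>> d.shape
(23, 23)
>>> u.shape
()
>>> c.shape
(23, 2)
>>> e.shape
(13, 2, 2)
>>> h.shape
()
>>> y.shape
(2, 23)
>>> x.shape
(19,)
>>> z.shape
(23, 23)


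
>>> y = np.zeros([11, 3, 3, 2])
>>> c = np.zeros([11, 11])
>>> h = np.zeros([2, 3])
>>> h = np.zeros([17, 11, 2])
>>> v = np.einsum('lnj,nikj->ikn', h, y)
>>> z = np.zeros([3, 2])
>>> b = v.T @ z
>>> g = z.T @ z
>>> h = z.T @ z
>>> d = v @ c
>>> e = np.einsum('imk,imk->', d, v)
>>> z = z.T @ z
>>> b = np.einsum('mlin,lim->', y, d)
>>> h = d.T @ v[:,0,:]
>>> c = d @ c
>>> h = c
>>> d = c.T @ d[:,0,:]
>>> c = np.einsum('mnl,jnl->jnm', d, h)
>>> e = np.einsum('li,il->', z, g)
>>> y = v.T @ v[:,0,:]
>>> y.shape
(11, 3, 11)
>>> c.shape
(3, 3, 11)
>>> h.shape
(3, 3, 11)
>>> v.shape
(3, 3, 11)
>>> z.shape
(2, 2)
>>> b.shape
()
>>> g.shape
(2, 2)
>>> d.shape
(11, 3, 11)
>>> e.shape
()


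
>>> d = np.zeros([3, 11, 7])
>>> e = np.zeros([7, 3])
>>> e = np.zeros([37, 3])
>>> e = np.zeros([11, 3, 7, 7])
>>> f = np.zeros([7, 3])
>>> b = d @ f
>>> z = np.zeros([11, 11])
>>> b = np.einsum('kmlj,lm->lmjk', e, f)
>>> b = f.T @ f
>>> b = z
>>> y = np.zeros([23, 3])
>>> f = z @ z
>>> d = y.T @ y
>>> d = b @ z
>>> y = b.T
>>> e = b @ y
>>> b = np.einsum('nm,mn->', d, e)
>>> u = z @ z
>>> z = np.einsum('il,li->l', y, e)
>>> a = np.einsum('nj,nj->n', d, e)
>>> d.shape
(11, 11)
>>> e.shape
(11, 11)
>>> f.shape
(11, 11)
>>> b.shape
()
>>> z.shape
(11,)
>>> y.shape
(11, 11)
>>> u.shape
(11, 11)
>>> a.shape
(11,)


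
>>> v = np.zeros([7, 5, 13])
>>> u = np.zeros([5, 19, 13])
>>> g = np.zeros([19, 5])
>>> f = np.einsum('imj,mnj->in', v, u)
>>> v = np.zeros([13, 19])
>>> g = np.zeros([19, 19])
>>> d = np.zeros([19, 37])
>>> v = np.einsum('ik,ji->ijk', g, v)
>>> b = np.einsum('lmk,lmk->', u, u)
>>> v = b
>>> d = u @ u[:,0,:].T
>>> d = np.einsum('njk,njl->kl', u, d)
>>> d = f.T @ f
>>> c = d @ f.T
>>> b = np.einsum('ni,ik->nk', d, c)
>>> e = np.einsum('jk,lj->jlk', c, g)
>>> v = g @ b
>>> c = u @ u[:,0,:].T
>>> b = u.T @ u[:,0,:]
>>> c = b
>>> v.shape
(19, 7)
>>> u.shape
(5, 19, 13)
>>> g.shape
(19, 19)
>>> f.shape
(7, 19)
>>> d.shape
(19, 19)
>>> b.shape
(13, 19, 13)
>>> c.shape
(13, 19, 13)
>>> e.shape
(19, 19, 7)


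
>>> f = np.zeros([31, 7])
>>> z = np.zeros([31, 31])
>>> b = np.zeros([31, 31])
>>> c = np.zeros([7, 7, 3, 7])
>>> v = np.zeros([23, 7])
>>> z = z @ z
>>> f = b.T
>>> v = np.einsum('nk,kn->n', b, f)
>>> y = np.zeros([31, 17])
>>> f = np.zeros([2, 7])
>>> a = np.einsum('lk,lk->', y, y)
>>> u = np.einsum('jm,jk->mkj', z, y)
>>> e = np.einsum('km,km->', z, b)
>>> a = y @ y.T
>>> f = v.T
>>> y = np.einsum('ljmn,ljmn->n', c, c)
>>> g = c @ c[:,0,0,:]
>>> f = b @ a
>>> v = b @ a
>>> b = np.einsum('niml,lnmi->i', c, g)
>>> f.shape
(31, 31)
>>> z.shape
(31, 31)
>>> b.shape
(7,)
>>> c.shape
(7, 7, 3, 7)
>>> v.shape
(31, 31)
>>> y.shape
(7,)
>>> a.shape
(31, 31)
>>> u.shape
(31, 17, 31)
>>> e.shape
()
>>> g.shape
(7, 7, 3, 7)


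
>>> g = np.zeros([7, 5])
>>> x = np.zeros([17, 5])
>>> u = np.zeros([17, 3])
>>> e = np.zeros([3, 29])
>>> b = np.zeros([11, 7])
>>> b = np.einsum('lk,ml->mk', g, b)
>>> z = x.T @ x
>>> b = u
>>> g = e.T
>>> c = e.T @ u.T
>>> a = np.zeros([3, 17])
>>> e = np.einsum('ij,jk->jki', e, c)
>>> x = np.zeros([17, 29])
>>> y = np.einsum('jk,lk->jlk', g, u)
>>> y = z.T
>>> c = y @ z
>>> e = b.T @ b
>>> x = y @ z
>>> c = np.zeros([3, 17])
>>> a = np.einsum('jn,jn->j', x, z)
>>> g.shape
(29, 3)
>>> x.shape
(5, 5)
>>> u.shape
(17, 3)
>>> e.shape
(3, 3)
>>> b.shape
(17, 3)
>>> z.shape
(5, 5)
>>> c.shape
(3, 17)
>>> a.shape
(5,)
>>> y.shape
(5, 5)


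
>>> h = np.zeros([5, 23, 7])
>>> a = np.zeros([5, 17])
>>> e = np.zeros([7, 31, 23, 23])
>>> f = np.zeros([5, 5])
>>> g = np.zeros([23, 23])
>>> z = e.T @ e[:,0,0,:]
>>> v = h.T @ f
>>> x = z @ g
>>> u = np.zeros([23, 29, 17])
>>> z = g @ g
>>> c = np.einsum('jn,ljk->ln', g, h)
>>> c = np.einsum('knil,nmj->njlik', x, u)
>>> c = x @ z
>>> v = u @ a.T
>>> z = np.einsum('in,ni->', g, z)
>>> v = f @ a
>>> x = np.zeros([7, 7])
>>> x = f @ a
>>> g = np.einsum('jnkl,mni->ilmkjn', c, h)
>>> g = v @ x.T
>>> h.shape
(5, 23, 7)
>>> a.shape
(5, 17)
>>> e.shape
(7, 31, 23, 23)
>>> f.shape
(5, 5)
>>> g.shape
(5, 5)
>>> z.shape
()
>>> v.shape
(5, 17)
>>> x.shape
(5, 17)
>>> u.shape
(23, 29, 17)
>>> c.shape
(23, 23, 31, 23)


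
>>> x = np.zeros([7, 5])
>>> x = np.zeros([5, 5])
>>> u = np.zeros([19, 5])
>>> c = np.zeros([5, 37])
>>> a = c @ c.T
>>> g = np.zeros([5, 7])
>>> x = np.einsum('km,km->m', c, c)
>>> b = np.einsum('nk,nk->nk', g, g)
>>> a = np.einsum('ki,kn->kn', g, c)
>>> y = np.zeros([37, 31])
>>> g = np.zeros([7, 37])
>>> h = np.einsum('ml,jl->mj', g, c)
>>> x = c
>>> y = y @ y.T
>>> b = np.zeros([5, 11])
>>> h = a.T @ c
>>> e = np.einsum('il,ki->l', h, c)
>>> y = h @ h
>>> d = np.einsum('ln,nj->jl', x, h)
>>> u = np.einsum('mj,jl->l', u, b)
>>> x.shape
(5, 37)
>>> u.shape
(11,)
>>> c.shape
(5, 37)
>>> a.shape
(5, 37)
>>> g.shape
(7, 37)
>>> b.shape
(5, 11)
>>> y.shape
(37, 37)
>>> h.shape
(37, 37)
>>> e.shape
(37,)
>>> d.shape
(37, 5)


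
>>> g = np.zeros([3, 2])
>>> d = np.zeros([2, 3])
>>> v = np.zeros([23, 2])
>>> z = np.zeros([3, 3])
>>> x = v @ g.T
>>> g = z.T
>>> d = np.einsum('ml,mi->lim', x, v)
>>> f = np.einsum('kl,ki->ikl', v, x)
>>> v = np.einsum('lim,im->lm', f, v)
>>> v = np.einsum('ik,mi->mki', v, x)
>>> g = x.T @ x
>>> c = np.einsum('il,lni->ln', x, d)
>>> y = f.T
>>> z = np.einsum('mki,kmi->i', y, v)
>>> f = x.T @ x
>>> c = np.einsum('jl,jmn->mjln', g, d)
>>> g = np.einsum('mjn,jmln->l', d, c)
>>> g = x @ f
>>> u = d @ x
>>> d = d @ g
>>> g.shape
(23, 3)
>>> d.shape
(3, 2, 3)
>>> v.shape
(23, 2, 3)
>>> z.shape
(3,)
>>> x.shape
(23, 3)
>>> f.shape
(3, 3)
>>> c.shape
(2, 3, 3, 23)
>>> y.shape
(2, 23, 3)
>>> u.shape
(3, 2, 3)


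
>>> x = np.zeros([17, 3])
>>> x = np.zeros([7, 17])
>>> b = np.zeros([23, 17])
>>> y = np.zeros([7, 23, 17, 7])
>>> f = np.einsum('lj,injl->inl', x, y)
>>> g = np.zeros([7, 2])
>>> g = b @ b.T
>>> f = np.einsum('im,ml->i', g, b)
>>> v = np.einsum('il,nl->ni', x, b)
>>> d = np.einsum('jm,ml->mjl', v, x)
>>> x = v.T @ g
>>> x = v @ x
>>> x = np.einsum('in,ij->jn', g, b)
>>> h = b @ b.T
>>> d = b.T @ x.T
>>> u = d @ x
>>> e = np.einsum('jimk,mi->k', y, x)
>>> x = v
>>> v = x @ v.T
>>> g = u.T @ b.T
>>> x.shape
(23, 7)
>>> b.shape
(23, 17)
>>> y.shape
(7, 23, 17, 7)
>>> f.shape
(23,)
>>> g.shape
(23, 23)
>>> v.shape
(23, 23)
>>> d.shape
(17, 17)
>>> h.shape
(23, 23)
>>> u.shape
(17, 23)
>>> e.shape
(7,)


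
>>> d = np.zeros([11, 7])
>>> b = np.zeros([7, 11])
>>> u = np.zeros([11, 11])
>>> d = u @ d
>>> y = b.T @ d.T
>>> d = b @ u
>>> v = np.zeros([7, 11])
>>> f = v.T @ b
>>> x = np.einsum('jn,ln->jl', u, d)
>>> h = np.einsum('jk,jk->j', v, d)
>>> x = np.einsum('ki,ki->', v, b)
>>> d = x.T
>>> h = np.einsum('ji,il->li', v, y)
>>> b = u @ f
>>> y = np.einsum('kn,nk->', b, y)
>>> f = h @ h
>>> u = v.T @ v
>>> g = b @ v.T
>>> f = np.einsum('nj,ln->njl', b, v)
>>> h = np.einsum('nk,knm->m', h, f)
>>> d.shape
()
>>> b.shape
(11, 11)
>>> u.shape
(11, 11)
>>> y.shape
()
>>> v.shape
(7, 11)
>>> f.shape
(11, 11, 7)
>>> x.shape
()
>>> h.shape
(7,)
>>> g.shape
(11, 7)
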